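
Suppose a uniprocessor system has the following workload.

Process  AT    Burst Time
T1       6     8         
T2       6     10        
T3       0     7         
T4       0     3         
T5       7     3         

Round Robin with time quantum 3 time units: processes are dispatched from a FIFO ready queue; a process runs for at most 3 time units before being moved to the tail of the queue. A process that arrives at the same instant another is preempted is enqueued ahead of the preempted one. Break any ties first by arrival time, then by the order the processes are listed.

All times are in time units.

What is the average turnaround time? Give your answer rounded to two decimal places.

16.40

Schedule: | T3 0-3 | T4 3-6 | T3 6-9 | T1 9-12 | T2 12-15 | T5 15-18 | T3 18-19 | T1 19-22 | T2 22-25 | T1 25-27 | T2 27-31 |
Completion: T1=27  T2=31  T3=19  T4=6  T5=18
Turnaround (C−A): T1=21  T2=25  T3=19  T4=6  T5=11
Turnaround times: T1=21, T2=25, T3=19, T4=6, T5=11
Average turnaround = (21+25+19+6+11) / 5 = 82/5 = 16.40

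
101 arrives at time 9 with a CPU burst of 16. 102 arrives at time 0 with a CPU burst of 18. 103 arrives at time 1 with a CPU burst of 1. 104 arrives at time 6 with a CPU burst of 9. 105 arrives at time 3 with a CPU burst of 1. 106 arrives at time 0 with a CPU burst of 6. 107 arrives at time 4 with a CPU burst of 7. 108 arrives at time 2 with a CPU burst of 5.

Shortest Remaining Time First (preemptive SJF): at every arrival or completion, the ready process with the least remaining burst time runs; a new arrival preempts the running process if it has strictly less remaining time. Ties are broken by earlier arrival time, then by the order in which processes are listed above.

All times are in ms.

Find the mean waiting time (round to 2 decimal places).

12.00

Timeline: | 106 0-1 | 103 1-2 | 106 2-3 | 105 3-4 | 106 4-8 | 108 8-13 | 107 13-20 | 104 20-29 | 101 29-45 | 102 45-63 |
Completion: 101=45  102=63  103=2  104=29  105=4  106=8  107=20  108=13
Turnaround (C−A): 101=36  102=63  103=1  104=23  105=1  106=8  107=16  108=11
Waiting times: 101=20, 102=45, 103=0, 104=14, 105=0, 106=2, 107=9, 108=6
Average waiting = (20+45+0+14+0+2+9+6) / 8 = 96/8 = 12.00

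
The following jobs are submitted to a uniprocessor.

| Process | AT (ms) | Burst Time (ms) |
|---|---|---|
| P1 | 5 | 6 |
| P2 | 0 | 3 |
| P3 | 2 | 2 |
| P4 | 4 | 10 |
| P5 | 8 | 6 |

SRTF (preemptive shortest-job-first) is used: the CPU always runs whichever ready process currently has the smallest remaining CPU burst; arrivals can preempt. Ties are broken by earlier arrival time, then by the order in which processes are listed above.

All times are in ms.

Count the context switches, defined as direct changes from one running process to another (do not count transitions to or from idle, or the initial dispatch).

Timeline: | P2 0-3 | P3 3-5 | P1 5-11 | P5 11-17 | P4 17-27 |
Completion: P1=11  P2=3  P3=5  P4=27  P5=17
Turnaround (C−A): P1=6  P2=3  P3=3  P4=23  P5=9

4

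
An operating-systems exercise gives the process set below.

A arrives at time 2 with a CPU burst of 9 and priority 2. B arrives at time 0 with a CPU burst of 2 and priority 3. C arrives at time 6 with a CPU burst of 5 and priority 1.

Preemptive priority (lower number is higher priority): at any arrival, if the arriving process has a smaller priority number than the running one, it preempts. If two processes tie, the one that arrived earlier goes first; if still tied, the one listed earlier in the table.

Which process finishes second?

Schedule: | B 0-2 | A 2-6 | C 6-11 | A 11-16 |
Completion: A=16  B=2  C=11
Turnaround (C−A): A=14  B=2  C=5
Finish order: B → C → A

C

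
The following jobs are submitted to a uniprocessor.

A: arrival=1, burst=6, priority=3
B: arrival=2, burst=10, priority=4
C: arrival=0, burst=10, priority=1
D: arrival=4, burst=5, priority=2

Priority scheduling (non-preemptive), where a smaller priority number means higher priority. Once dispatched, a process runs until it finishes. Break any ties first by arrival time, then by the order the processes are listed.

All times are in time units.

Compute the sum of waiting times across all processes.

Schedule: | C 0-10 | D 10-15 | A 15-21 | B 21-31 |
Completion: A=21  B=31  C=10  D=15
Turnaround (C−A): A=20  B=29  C=10  D=11
Waiting = turnaround − burst: A=14, B=19, C=0, D=6
Total waiting = 14 + 19 + 0 + 6 = 39

39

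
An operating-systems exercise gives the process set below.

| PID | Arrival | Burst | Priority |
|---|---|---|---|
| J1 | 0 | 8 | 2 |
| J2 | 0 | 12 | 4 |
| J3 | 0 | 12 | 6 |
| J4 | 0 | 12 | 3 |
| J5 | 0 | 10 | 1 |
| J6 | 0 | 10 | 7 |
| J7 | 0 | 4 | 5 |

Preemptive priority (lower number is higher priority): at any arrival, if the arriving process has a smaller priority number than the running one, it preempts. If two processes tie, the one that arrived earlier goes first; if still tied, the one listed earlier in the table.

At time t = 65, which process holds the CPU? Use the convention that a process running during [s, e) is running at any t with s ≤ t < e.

J6

Gantt: | J5 0-10 | J1 10-18 | J4 18-30 | J2 30-42 | J7 42-46 | J3 46-58 | J6 58-68 |
Completion: J1=18  J2=42  J3=58  J4=30  J5=10  J6=68  J7=46
Turnaround (C−A): J1=18  J2=42  J3=58  J4=30  J5=10  J6=68  J7=46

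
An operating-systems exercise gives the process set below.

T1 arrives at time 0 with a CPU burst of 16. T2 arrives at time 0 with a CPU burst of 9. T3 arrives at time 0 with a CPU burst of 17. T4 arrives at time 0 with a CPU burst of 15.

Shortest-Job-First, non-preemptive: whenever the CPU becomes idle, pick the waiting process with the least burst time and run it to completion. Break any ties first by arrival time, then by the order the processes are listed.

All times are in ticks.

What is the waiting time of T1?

Schedule: | T2 0-9 | T4 9-24 | T1 24-40 | T3 40-57 |
Completion: T1=40  T2=9  T3=57  T4=24
Waiting(T1) = turnaround − burst = 40 − 16 = 24

24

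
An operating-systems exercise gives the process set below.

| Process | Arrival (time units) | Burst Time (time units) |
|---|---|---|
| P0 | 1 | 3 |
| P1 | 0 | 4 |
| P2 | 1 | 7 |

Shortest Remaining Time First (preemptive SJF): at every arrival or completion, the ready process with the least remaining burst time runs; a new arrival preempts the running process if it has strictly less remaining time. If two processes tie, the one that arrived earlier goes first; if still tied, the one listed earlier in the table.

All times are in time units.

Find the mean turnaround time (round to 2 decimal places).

Timeline: | P1 0-4 | P0 4-7 | P2 7-14 |
Completion: P0=7  P1=4  P2=14
Turnaround times: P0=6, P1=4, P2=13
Average turnaround = (6+4+13) / 3 = 23/3 = 7.67

7.67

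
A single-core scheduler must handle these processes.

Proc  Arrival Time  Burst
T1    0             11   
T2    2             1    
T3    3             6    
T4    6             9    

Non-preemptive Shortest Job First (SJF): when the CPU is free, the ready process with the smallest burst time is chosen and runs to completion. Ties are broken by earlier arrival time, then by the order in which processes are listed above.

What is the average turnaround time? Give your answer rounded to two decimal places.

Timeline: | T1 0-11 | T2 11-12 | T3 12-18 | T4 18-27 |
Completion: T1=11  T2=12  T3=18  T4=27
Turnaround times: T1=11, T2=10, T3=15, T4=21
Average turnaround = (11+10+15+21) / 4 = 57/4 = 14.25

14.25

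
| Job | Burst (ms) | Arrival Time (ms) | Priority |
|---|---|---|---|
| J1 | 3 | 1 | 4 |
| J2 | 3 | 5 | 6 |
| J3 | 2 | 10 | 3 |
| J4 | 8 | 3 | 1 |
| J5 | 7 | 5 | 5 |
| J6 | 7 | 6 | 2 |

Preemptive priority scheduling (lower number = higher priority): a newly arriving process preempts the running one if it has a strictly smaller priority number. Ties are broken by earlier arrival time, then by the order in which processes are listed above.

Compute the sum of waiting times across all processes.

69

Gantt: | idle 0-1 | J1 1-3 | J4 3-11 | J6 11-18 | J3 18-20 | J1 20-21 | J5 21-28 | J2 28-31 |
Completion: J1=21  J2=31  J3=20  J4=11  J5=28  J6=18
Turnaround (C−A): J1=20  J2=26  J3=10  J4=8  J5=23  J6=12
Waiting = turnaround − burst: J1=17, J2=23, J3=8, J4=0, J5=16, J6=5
Total waiting = 17 + 23 + 8 + 0 + 16 + 5 = 69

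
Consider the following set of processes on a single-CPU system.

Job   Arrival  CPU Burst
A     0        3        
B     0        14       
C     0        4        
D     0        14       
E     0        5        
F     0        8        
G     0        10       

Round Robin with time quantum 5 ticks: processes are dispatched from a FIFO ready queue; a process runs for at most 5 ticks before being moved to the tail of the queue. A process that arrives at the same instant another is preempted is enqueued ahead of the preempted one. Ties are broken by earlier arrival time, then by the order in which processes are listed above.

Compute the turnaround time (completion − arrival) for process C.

12

Timeline: | A 0-3 | B 3-8 | C 8-12 | D 12-17 | E 17-22 | F 22-27 | G 27-32 | B 32-37 | D 37-42 | F 42-45 | G 45-50 | B 50-54 | D 54-58 |
Completion: A=3  B=54  C=12  D=58  E=22  F=45  G=50
Turnaround (C−A): A=3  B=54  C=12  D=58  E=22  F=45  G=50
Turnaround(C) = completion − arrival = 12 − 0 = 12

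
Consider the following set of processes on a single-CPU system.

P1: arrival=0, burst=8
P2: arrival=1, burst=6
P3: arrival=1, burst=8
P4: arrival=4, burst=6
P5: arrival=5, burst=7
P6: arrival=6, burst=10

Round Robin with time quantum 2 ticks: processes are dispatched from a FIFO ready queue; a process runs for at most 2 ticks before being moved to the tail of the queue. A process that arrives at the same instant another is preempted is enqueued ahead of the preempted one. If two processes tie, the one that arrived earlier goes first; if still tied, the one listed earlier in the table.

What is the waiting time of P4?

Timeline: | P1 0-2 | P2 2-4 | P3 4-6 | P1 6-8 | P4 8-10 | P2 10-12 | P5 12-14 | P6 14-16 | P3 16-18 | P1 18-20 | P4 20-22 | P2 22-24 | P5 24-26 | P6 26-28 | P3 28-30 | P1 30-32 | P4 32-34 | P5 34-36 | P6 36-38 | P3 38-40 | P5 40-41 | P6 41-45 |
Completion: P1=32  P2=24  P3=40  P4=34  P5=41  P6=45
Waiting(P4) = turnaround − burst = 30 − 6 = 24

24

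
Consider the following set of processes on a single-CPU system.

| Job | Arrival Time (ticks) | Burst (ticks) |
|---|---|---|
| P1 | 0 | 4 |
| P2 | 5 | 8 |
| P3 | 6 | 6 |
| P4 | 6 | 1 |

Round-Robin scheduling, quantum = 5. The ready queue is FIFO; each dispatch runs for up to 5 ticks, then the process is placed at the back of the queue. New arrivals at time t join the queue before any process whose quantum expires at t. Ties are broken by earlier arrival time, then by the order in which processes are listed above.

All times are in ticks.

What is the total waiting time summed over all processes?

23

Timeline: | P1 0-4 | idle 4-5 | P2 5-10 | P3 10-15 | P4 15-16 | P2 16-19 | P3 19-20 |
Completion: P1=4  P2=19  P3=20  P4=16
Waiting = turnaround − burst: P1=0, P2=6, P3=8, P4=9
Total waiting = 0 + 6 + 8 + 9 = 23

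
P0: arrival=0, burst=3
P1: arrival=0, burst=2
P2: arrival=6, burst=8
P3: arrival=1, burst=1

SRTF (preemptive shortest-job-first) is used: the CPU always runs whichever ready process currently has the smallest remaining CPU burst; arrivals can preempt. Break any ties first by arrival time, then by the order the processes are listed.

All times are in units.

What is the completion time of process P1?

2

Gantt: | P1 0-2 | P3 2-3 | P0 3-6 | P2 6-14 |
Completion: P0=6  P1=2  P2=14  P3=3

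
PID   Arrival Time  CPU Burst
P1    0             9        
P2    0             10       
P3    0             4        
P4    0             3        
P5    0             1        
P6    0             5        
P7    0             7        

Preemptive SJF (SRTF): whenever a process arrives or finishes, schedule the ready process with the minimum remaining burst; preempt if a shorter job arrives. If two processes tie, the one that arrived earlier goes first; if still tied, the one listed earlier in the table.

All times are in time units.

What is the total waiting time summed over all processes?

75

Schedule: | P5 0-1 | P4 1-4 | P3 4-8 | P6 8-13 | P7 13-20 | P1 20-29 | P2 29-39 |
Completion: P1=29  P2=39  P3=8  P4=4  P5=1  P6=13  P7=20
Turnaround (C−A): P1=29  P2=39  P3=8  P4=4  P5=1  P6=13  P7=20
Waiting = turnaround − burst: P1=20, P2=29, P3=4, P4=1, P5=0, P6=8, P7=13
Total waiting = 20 + 29 + 4 + 1 + 0 + 8 + 13 = 75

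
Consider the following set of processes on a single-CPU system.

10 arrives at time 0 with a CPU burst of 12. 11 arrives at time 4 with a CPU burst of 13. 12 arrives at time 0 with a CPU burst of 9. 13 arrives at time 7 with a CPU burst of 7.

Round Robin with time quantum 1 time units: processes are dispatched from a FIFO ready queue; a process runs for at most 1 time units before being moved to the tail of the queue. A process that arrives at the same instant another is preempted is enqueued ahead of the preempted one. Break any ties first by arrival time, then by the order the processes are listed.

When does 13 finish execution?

34

Timeline: | 10 0-1 | 12 1-2 | 10 2-3 | 12 3-4 | 10 4-5 | 11 5-6 | 12 6-7 | 10 7-8 | 11 8-9 | 13 9-10 | 12 10-11 | 10 11-12 | 11 12-13 | 13 13-14 | 12 14-15 | 10 15-16 | 11 16-17 | 13 17-18 | 12 18-19 | 10 19-20 | 11 20-21 | 13 21-22 | 12 22-23 | 10 23-24 | 11 24-25 | 13 25-26 | 12 26-27 | 10 27-28 | 11 28-29 | 13 29-30 | 12 30-31 | 10 31-32 | 11 32-33 | 13 33-34 | 10 34-35 | 11 35-36 | 10 36-37 | 11 37-41 |
Completion: 10=37  11=41  12=31  13=34
Turnaround (C−A): 10=37  11=37  12=31  13=27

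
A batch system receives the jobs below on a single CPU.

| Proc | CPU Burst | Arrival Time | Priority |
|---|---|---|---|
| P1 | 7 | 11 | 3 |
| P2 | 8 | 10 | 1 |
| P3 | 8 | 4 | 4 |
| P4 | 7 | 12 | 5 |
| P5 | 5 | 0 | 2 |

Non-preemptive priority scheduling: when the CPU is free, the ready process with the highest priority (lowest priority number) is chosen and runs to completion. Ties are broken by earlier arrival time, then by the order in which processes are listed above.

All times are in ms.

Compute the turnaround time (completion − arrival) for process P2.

11

Schedule: | P5 0-5 | P3 5-13 | P2 13-21 | P1 21-28 | P4 28-35 |
Completion: P1=28  P2=21  P3=13  P4=35  P5=5
Turnaround (C−A): P1=17  P2=11  P3=9  P4=23  P5=5
Turnaround(P2) = completion − arrival = 21 − 10 = 11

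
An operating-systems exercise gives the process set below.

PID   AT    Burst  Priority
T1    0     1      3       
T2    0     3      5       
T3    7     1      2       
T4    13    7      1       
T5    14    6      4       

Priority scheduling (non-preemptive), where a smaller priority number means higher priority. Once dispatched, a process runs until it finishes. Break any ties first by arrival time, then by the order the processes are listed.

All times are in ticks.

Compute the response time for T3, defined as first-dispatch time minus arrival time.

0

Gantt: | T1 0-1 | T2 1-4 | idle 4-7 | T3 7-8 | idle 8-13 | T4 13-20 | T5 20-26 |
Completion: T1=1  T2=4  T3=8  T4=20  T5=26
Response(T3) = first start − arrival = 7 − 7 = 0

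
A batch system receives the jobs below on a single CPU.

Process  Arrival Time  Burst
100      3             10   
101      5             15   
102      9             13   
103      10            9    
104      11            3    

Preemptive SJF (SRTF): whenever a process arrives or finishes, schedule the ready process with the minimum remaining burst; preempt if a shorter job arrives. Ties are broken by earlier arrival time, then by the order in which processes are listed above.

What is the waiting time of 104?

2

Gantt: | idle 0-3 | 100 3-13 | 104 13-16 | 103 16-25 | 102 25-38 | 101 38-53 |
Completion: 100=13  101=53  102=38  103=25  104=16
Turnaround (C−A): 100=10  101=48  102=29  103=15  104=5
Waiting(104) = turnaround − burst = 5 − 3 = 2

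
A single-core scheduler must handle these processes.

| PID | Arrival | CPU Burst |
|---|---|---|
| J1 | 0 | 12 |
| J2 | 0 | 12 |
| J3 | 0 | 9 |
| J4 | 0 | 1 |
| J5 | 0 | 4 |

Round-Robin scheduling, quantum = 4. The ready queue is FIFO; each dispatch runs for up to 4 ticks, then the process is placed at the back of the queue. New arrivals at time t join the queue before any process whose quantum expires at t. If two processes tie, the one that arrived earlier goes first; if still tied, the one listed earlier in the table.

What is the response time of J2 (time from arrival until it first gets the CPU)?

Gantt: | J1 0-4 | J2 4-8 | J3 8-12 | J4 12-13 | J5 13-17 | J1 17-21 | J2 21-25 | J3 25-29 | J1 29-33 | J2 33-37 | J3 37-38 |
Completion: J1=33  J2=37  J3=38  J4=13  J5=17
Turnaround (C−A): J1=33  J2=37  J3=38  J4=13  J5=17
Response(J2) = first start − arrival = 4 − 0 = 4

4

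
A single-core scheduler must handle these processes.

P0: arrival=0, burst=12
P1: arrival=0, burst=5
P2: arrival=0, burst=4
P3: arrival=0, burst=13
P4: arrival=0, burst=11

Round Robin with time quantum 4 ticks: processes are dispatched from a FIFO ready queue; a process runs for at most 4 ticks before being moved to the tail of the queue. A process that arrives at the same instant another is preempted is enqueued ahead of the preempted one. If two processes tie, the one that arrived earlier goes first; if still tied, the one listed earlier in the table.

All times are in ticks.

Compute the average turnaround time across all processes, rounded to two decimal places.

32.60

Timeline: | P0 0-4 | P1 4-8 | P2 8-12 | P3 12-16 | P4 16-20 | P0 20-24 | P1 24-25 | P3 25-29 | P4 29-33 | P0 33-37 | P3 37-41 | P4 41-44 | P3 44-45 |
Completion: P0=37  P1=25  P2=12  P3=45  P4=44
Turnaround times: P0=37, P1=25, P2=12, P3=45, P4=44
Average turnaround = (37+25+12+45+44) / 5 = 163/5 = 32.60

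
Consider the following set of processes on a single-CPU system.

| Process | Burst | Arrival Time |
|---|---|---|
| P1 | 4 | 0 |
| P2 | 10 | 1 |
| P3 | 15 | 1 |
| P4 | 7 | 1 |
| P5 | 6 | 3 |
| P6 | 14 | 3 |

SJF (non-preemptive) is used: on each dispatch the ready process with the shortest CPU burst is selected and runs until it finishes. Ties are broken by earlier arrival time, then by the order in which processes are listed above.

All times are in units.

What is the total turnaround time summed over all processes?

146

Schedule: | P1 0-4 | P5 4-10 | P4 10-17 | P2 17-27 | P6 27-41 | P3 41-56 |
Completion: P1=4  P2=27  P3=56  P4=17  P5=10  P6=41
Turnaround = completion − arrival: P1=4, P2=26, P3=55, P4=16, P5=7, P6=38
Total turnaround = 4 + 26 + 55 + 16 + 7 + 38 = 146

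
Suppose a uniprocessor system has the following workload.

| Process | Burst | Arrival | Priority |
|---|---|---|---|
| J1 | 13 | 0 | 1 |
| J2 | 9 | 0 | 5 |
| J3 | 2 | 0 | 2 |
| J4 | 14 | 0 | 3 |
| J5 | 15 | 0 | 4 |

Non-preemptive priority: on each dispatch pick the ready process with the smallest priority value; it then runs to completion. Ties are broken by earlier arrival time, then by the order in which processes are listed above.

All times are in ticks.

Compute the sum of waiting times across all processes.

101

Schedule: | J1 0-13 | J3 13-15 | J4 15-29 | J5 29-44 | J2 44-53 |
Completion: J1=13  J2=53  J3=15  J4=29  J5=44
Waiting = turnaround − burst: J1=0, J2=44, J3=13, J4=15, J5=29
Total waiting = 0 + 44 + 13 + 15 + 29 = 101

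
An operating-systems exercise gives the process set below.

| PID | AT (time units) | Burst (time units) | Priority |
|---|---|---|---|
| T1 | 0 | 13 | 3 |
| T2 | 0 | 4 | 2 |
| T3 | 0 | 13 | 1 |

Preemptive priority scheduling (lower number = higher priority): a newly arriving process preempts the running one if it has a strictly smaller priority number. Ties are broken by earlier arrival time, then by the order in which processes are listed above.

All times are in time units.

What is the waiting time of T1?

17

Gantt: | T3 0-13 | T2 13-17 | T1 17-30 |
Completion: T1=30  T2=17  T3=13
Waiting(T1) = turnaround − burst = 30 − 13 = 17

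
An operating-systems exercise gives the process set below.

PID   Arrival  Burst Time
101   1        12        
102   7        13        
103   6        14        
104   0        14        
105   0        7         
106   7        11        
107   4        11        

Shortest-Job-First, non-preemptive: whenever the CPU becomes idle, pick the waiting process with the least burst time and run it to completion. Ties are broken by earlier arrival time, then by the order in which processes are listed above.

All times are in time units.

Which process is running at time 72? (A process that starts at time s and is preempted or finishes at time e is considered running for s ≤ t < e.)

103

Schedule: | 105 0-7 | 107 7-18 | 106 18-29 | 101 29-41 | 102 41-54 | 104 54-68 | 103 68-82 |
Completion: 101=41  102=54  103=82  104=68  105=7  106=29  107=18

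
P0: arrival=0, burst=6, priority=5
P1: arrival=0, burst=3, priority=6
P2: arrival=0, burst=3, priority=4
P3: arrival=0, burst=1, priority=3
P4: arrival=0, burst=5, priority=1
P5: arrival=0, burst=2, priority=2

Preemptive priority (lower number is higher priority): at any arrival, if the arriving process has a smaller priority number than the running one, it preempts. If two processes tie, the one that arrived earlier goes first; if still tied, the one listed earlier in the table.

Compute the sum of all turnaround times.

68

Gantt: | P4 0-5 | P5 5-7 | P3 7-8 | P2 8-11 | P0 11-17 | P1 17-20 |
Completion: P0=17  P1=20  P2=11  P3=8  P4=5  P5=7
Turnaround (C−A): P0=17  P1=20  P2=11  P3=8  P4=5  P5=7
Turnaround = completion − arrival: P0=17, P1=20, P2=11, P3=8, P4=5, P5=7
Total turnaround = 17 + 20 + 11 + 8 + 5 + 7 = 68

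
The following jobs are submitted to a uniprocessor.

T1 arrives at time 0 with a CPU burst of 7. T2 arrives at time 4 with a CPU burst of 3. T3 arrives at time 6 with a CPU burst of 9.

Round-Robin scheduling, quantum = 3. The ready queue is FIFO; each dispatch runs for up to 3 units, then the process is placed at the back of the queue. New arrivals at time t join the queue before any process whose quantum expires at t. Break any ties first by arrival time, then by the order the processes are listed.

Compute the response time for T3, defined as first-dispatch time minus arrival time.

3

Gantt: | T1 0-6 | T2 6-9 | T3 9-12 | T1 12-13 | T3 13-19 |
Completion: T1=13  T2=9  T3=19
Turnaround (C−A): T1=13  T2=5  T3=13
Response(T3) = first start − arrival = 9 − 6 = 3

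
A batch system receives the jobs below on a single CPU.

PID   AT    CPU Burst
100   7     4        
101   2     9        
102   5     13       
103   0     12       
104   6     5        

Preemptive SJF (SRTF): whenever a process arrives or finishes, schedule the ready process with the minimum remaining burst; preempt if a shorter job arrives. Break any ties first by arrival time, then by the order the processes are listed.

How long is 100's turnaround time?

Timeline: | 103 0-2 | 101 2-11 | 100 11-15 | 104 15-20 | 103 20-30 | 102 30-43 |
Completion: 100=15  101=11  102=43  103=30  104=20
Turnaround(100) = completion − arrival = 15 − 7 = 8

8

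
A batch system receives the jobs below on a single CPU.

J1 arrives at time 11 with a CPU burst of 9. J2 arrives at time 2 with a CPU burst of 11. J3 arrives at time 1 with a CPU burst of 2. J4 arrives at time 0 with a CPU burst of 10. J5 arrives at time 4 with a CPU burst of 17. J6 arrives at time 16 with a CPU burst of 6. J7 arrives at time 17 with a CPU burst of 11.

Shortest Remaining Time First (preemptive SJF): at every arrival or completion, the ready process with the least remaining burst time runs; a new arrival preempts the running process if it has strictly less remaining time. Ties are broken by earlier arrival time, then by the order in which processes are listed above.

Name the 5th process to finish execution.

J2

Schedule: | J4 0-1 | J3 1-3 | J4 3-12 | J1 12-21 | J6 21-27 | J2 27-38 | J7 38-49 | J5 49-66 |
Completion: J1=21  J2=38  J3=3  J4=12  J5=66  J6=27  J7=49
Turnaround (C−A): J1=10  J2=36  J3=2  J4=12  J5=62  J6=11  J7=32
Finish order: J3 → J4 → J1 → J6 → J2 → J7 → J5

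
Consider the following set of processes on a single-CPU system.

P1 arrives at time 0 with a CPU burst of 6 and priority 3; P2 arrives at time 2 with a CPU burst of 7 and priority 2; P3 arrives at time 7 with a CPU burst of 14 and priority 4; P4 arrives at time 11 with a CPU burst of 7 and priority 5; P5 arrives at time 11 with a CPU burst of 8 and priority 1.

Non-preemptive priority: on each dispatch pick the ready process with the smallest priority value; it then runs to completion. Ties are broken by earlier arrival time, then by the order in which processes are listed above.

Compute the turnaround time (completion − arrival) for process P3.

Schedule: | P1 0-6 | P2 6-13 | P5 13-21 | P3 21-35 | P4 35-42 |
Completion: P1=6  P2=13  P3=35  P4=42  P5=21
Turnaround(P3) = completion − arrival = 35 − 7 = 28

28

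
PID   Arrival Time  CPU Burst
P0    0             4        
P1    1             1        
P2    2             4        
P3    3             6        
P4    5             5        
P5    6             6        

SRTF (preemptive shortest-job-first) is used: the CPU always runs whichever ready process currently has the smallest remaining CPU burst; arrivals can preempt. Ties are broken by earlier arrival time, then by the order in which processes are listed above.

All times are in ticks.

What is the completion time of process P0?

Timeline: | P0 0-1 | P1 1-2 | P0 2-5 | P2 5-9 | P4 9-14 | P3 14-20 | P5 20-26 |
Completion: P0=5  P1=2  P2=9  P3=20  P4=14  P5=26
Turnaround (C−A): P0=5  P1=1  P2=7  P3=17  P4=9  P5=20

5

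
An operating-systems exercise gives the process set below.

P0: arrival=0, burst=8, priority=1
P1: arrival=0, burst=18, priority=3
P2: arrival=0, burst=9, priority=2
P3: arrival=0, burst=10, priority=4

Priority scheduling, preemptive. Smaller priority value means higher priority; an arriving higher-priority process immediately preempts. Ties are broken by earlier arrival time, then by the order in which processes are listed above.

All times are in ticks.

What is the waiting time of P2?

8

Gantt: | P0 0-8 | P2 8-17 | P1 17-35 | P3 35-45 |
Completion: P0=8  P1=35  P2=17  P3=45
Turnaround (C−A): P0=8  P1=35  P2=17  P3=45
Waiting(P2) = turnaround − burst = 17 − 9 = 8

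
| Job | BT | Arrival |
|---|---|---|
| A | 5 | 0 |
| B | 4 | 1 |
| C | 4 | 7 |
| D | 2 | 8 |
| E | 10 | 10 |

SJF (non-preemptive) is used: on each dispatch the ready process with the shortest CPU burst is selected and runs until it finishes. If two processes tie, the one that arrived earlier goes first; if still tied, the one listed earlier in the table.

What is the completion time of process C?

15

Timeline: | A 0-5 | B 5-9 | D 9-11 | C 11-15 | E 15-25 |
Completion: A=5  B=9  C=15  D=11  E=25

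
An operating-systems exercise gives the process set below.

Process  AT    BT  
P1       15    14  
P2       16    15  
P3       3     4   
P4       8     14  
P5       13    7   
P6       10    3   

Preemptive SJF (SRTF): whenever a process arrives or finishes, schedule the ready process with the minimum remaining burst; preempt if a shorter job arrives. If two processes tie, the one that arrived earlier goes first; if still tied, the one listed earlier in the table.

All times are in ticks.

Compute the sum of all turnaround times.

Timeline: | idle 0-3 | P3 3-7 | idle 7-8 | P4 8-10 | P6 10-13 | P5 13-20 | P4 20-32 | P1 32-46 | P2 46-61 |
Completion: P1=46  P2=61  P3=7  P4=32  P5=20  P6=13
Turnaround (C−A): P1=31  P2=45  P3=4  P4=24  P5=7  P6=3
Turnaround = completion − arrival: P1=31, P2=45, P3=4, P4=24, P5=7, P6=3
Total turnaround = 31 + 45 + 4 + 24 + 7 + 3 = 114

114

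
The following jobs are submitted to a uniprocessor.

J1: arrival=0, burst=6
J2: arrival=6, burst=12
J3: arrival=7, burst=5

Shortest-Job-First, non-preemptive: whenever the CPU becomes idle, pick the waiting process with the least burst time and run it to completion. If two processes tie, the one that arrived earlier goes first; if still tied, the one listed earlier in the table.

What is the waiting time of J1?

0

Schedule: | J1 0-6 | J2 6-18 | J3 18-23 |
Completion: J1=6  J2=18  J3=23
Waiting(J1) = turnaround − burst = 6 − 6 = 0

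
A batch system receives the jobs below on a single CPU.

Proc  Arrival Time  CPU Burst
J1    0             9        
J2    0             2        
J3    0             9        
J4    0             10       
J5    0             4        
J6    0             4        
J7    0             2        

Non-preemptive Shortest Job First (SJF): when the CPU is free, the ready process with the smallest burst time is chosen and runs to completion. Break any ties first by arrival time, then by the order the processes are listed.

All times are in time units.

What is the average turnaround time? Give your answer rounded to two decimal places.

Gantt: | J2 0-2 | J7 2-4 | J5 4-8 | J6 8-12 | J1 12-21 | J3 21-30 | J4 30-40 |
Completion: J1=21  J2=2  J3=30  J4=40  J5=8  J6=12  J7=4
Turnaround (C−A): J1=21  J2=2  J3=30  J4=40  J5=8  J6=12  J7=4
Turnaround times: J1=21, J2=2, J3=30, J4=40, J5=8, J6=12, J7=4
Average turnaround = (21+2+30+40+8+12+4) / 7 = 117/7 = 16.71

16.71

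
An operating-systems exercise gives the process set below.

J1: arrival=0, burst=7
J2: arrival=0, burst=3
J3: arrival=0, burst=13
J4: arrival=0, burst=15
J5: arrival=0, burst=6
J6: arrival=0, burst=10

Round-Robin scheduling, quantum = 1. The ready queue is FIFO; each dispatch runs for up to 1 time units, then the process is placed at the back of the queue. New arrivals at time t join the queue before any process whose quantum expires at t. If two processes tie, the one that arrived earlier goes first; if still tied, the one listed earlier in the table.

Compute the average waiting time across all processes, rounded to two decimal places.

29.50

Gantt: | J1 0-1 | J2 1-2 | J3 2-3 | J4 3-4 | J5 4-5 | J6 5-6 | J1 6-7 | J2 7-8 | J3 8-9 | J4 9-10 | J5 10-11 | J6 11-12 | J1 12-13 | J2 13-14 | J3 14-15 | J4 15-16 | J5 16-17 | J6 17-18 | J1 18-19 | J3 19-20 | J4 20-21 | J5 21-22 | J6 22-23 | J1 23-24 | J3 24-25 | J4 25-26 | J5 26-27 | J6 27-28 | J1 28-29 | J3 29-30 | J4 30-31 | J5 31-32 | J6 32-33 | J1 33-34 | J3 34-35 | J4 35-36 | J6 36-37 | J3 37-38 | J4 38-39 | J6 39-40 | J3 40-41 | J4 41-42 | J6 42-43 | J3 43-44 | J4 44-45 | J6 45-46 | J3 46-47 | J4 47-48 | J3 48-49 | J4 49-50 | J3 50-51 | J4 51-54 |
Completion: J1=34  J2=14  J3=51  J4=54  J5=32  J6=46
Turnaround (C−A): J1=34  J2=14  J3=51  J4=54  J5=32  J6=46
Waiting times: J1=27, J2=11, J3=38, J4=39, J5=26, J6=36
Average waiting = (27+11+38+39+26+36) / 6 = 177/6 = 29.50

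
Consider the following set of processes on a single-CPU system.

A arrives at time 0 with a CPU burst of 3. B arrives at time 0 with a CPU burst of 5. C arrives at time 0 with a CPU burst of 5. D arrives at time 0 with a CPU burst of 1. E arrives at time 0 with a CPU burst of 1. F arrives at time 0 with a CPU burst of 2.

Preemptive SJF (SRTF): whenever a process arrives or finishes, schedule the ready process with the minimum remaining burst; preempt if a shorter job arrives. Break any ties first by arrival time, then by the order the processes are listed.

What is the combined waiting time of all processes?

Schedule: | D 0-1 | E 1-2 | F 2-4 | A 4-7 | B 7-12 | C 12-17 |
Completion: A=7  B=12  C=17  D=1  E=2  F=4
Waiting = turnaround − burst: A=4, B=7, C=12, D=0, E=1, F=2
Total waiting = 4 + 7 + 12 + 0 + 1 + 2 = 26

26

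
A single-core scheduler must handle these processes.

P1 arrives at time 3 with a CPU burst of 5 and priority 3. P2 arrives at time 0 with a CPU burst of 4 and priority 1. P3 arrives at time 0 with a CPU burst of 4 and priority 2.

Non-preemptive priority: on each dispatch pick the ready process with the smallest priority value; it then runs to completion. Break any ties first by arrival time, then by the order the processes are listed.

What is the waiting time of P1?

5

Schedule: | P2 0-4 | P3 4-8 | P1 8-13 |
Completion: P1=13  P2=4  P3=8
Waiting(P1) = turnaround − burst = 10 − 5 = 5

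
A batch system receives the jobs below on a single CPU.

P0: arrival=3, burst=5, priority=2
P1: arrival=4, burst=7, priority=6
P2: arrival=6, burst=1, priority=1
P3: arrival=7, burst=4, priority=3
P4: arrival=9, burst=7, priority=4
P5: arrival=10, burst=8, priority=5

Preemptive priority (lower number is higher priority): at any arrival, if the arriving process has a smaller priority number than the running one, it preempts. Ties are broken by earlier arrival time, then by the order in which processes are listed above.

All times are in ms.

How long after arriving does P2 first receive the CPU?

0

Schedule: | idle 0-3 | P0 3-6 | P2 6-7 | P0 7-9 | P3 9-13 | P4 13-20 | P5 20-28 | P1 28-35 |
Completion: P0=9  P1=35  P2=7  P3=13  P4=20  P5=28
Response(P2) = first start − arrival = 6 − 6 = 0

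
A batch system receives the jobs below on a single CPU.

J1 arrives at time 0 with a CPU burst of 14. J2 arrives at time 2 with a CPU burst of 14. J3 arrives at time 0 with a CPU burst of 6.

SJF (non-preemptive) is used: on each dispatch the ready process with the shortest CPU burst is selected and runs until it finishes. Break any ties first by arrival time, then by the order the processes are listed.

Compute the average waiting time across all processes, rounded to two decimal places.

Gantt: | J3 0-6 | J1 6-20 | J2 20-34 |
Completion: J1=20  J2=34  J3=6
Waiting times: J1=6, J2=18, J3=0
Average waiting = (6+18+0) / 3 = 24/3 = 8.00

8.00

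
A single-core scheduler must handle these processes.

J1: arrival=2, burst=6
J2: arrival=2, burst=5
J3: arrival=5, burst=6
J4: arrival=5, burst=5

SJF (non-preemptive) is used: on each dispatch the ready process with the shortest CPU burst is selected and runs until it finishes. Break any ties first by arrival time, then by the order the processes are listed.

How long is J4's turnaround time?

7

Schedule: | idle 0-2 | J2 2-7 | J4 7-12 | J1 12-18 | J3 18-24 |
Completion: J1=18  J2=7  J3=24  J4=12
Turnaround(J4) = completion − arrival = 12 − 5 = 7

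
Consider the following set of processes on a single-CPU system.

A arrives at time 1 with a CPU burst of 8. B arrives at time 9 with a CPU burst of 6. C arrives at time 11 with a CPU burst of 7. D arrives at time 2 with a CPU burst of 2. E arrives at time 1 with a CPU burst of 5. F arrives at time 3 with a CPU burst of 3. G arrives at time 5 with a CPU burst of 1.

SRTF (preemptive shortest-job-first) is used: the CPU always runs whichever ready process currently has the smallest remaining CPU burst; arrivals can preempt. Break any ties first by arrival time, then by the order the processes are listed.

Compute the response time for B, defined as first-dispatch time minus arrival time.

3

Timeline: | idle 0-1 | E 1-2 | D 2-4 | F 4-5 | G 5-6 | F 6-8 | E 8-12 | B 12-18 | C 18-25 | A 25-33 |
Completion: A=33  B=18  C=25  D=4  E=12  F=8  G=6
Response(B) = first start − arrival = 12 − 9 = 3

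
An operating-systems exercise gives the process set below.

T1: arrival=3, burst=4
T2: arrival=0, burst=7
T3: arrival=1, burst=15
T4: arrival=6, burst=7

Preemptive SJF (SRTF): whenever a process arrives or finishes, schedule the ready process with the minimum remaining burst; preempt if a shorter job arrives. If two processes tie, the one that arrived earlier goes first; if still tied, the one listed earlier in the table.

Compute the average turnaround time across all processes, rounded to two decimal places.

Schedule: | T2 0-7 | T1 7-11 | T4 11-18 | T3 18-33 |
Completion: T1=11  T2=7  T3=33  T4=18
Turnaround times: T1=8, T2=7, T3=32, T4=12
Average turnaround = (8+7+32+12) / 4 = 59/4 = 14.75

14.75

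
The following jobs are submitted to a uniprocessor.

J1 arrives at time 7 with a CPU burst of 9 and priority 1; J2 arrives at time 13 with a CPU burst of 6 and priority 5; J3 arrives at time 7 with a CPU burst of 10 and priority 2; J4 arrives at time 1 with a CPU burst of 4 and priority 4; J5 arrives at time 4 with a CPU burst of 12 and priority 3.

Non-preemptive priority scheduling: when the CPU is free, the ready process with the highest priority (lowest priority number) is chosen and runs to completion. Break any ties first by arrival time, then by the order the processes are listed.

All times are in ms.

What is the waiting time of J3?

Timeline: | idle 0-1 | J4 1-5 | J5 5-17 | J1 17-26 | J3 26-36 | J2 36-42 |
Completion: J1=26  J2=42  J3=36  J4=5  J5=17
Turnaround (C−A): J1=19  J2=29  J3=29  J4=4  J5=13
Waiting(J3) = turnaround − burst = 29 − 10 = 19

19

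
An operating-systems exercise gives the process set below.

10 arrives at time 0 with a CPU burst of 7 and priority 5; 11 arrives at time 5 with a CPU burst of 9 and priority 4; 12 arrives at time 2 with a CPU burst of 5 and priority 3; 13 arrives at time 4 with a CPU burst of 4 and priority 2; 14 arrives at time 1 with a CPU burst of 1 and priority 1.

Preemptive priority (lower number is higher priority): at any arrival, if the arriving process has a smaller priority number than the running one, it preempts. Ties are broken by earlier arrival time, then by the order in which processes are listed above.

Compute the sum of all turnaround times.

Timeline: | 10 0-1 | 14 1-2 | 12 2-4 | 13 4-8 | 12 8-11 | 11 11-20 | 10 20-26 |
Completion: 10=26  11=20  12=11  13=8  14=2
Turnaround (C−A): 10=26  11=15  12=9  13=4  14=1
Turnaround = completion − arrival: 10=26, 11=15, 12=9, 13=4, 14=1
Total turnaround = 26 + 15 + 9 + 4 + 1 = 55

55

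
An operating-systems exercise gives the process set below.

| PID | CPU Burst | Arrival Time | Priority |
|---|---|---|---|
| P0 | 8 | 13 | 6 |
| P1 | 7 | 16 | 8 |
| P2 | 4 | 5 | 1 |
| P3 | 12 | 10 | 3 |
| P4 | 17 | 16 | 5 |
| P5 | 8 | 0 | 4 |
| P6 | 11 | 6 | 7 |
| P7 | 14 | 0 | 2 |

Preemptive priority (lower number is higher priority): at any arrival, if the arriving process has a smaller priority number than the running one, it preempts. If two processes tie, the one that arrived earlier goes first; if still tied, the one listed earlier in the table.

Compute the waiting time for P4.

Schedule: | P7 0-5 | P2 5-9 | P7 9-18 | P3 18-30 | P5 30-38 | P4 38-55 | P0 55-63 | P6 63-74 | P1 74-81 |
Completion: P0=63  P1=81  P2=9  P3=30  P4=55  P5=38  P6=74  P7=18
Turnaround (C−A): P0=50  P1=65  P2=4  P3=20  P4=39  P5=38  P6=68  P7=18
Waiting(P4) = turnaround − burst = 39 − 17 = 22

22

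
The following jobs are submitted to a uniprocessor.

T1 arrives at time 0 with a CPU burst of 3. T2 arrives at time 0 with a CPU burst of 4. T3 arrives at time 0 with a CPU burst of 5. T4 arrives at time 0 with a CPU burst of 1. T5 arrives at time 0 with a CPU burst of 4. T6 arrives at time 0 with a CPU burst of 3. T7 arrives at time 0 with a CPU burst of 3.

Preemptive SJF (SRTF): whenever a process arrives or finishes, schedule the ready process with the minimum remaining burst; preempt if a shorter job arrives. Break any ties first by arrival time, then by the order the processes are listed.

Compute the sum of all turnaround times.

Gantt: | T4 0-1 | T1 1-4 | T6 4-7 | T7 7-10 | T2 10-14 | T5 14-18 | T3 18-23 |
Completion: T1=4  T2=14  T3=23  T4=1  T5=18  T6=7  T7=10
Turnaround = completion − arrival: T1=4, T2=14, T3=23, T4=1, T5=18, T6=7, T7=10
Total turnaround = 4 + 14 + 23 + 1 + 18 + 7 + 10 = 77

77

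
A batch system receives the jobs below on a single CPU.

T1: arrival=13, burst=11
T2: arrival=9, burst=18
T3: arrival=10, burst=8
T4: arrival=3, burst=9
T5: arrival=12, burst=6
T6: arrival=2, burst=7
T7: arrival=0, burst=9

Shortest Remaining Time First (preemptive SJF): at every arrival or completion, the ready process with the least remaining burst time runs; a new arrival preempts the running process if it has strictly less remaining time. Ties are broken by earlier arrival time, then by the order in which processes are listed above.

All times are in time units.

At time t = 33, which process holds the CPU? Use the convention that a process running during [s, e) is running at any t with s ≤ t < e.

Timeline: | T7 0-9 | T6 9-16 | T5 16-22 | T3 22-30 | T4 30-39 | T1 39-50 | T2 50-68 |
Completion: T1=50  T2=68  T3=30  T4=39  T5=22  T6=16  T7=9
Turnaround (C−A): T1=37  T2=59  T3=20  T4=36  T5=10  T6=14  T7=9

T4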